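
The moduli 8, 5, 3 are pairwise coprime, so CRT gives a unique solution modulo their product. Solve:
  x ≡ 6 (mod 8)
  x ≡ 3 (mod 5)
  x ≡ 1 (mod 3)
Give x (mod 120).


Moduli 8, 5, 3 are pairwise coprime; by CRT there is a unique solution modulo M = 8 · 5 · 3 = 120.
Solve pairwise, accumulating the modulus:
  Start with x ≡ 6 (mod 8).
  Combine with x ≡ 3 (mod 5): since gcd(8, 5) = 1, we get a unique residue mod 40.
    Write x = 6 + 8·t and substitute into x ≡ 3 (mod 5): 8·t ≡ 3 − 6 = -3 (mod 5).
    Reduce coefficients mod 5: 3·t ≡ 2 (mod 5).
    The inverse of 3 mod 5 is 2 (since 3·2 = 6 = 1·5 + 1), so t ≡ 2·2 = 4 ≡ 4 (mod 5).
    Then x = 6 + 8·4 = 38, valid modulo lcm(8, 5) = 40: x ≡ 38 (mod 40).
  Combine with x ≡ 1 (mod 3): since gcd(40, 3) = 1, we get a unique residue mod 120.
    Write x = 38 + 40·t and substitute into x ≡ 1 (mod 3): 40·t ≡ 1 − 38 = -37 (mod 3).
    Reduce coefficients mod 3: 1·t ≡ 2 (mod 3).
    So t ≡ 2 (mod 3).
    Then x = 38 + 40·2 = 118, valid modulo lcm(40, 3) = 120: x ≡ 118 (mod 120).
Verify: 118 mod 8 = 6 ✓, 118 mod 5 = 3 ✓, 118 mod 3 = 1 ✓.

x ≡ 118 (mod 120).


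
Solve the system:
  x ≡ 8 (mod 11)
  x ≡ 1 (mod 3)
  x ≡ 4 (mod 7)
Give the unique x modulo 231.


Moduli 11, 3, 7 are pairwise coprime; by CRT there is a unique solution modulo M = 11 · 3 · 7 = 231.
Solve pairwise, accumulating the modulus:
  Start with x ≡ 8 (mod 11).
  Combine with x ≡ 1 (mod 3): since gcd(11, 3) = 1, we get a unique residue mod 33.
    Write x = 8 + 11·t and substitute into x ≡ 1 (mod 3): 11·t ≡ 1 − 8 = -7 (mod 3).
    Reduce coefficients mod 3: 2·t ≡ 2 (mod 3).
    The inverse of 2 mod 3 is 2 (since 2·2 = 4 = 1·3 + 1), so t ≡ 2·2 = 4 ≡ 1 (mod 3).
    Then x = 8 + 11·1 = 19, valid modulo lcm(11, 3) = 33: x ≡ 19 (mod 33).
  Combine with x ≡ 4 (mod 7): since gcd(33, 7) = 1, we get a unique residue mod 231.
    Write x = 19 + 33·t and substitute into x ≡ 4 (mod 7): 33·t ≡ 4 − 19 = -15 (mod 7).
    Reduce coefficients mod 7: 5·t ≡ 6 (mod 7).
    The inverse of 5 mod 7 is 3 (since 5·3 = 15 = 2·7 + 1), so t ≡ 3·6 = 18 ≡ 4 (mod 7).
    Then x = 19 + 33·4 = 151, valid modulo lcm(33, 7) = 231: x ≡ 151 (mod 231).
Verify: 151 mod 11 = 8 ✓, 151 mod 3 = 1 ✓, 151 mod 7 = 4 ✓.

x ≡ 151 (mod 231).


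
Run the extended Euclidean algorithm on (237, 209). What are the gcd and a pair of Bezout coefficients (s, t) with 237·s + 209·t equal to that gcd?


Euclidean algorithm on (237, 209) — divide until remainder is 0:
  237 = 1 · 209 + 28
  209 = 7 · 28 + 13
  28 = 2 · 13 + 2
  13 = 6 · 2 + 1
  2 = 2 · 1 + 0
gcd(237, 209) = 1.
Track Bezout coefficients alongside the remainders: start with r₀ = 237 = a·1 + b·0 (s = 1, t = 0) and r₁ = 209 = a·0 + b·1 (s = 0, t = 1); each new remainder r_{k+1} = r_{k-1} − q_k·r_k inherits s_{k+1} = s_{k-1} − q_k·s_k, t_{k+1} = t_{k-1} − q_k·t_k, so r_k = a·s_k + b·t_k at every step:
  q = 1: r = 28, s = 1 − 1·0 = 1, t = 0 − 1·1 = -1  (check: 237·1 + 209·(-1) = 28)
  q = 7: r = 13, s = 0 − 7·1 = -7, t = 1 − 7·(-1) = 8  (check: 237·(-7) + 209·8 = 13)
  q = 2: r = 2, s = 1 − 2·(-7) = 15, t = -1 − 2·8 = -17  (check: 237·15 + 209·(-17) = 2)
  q = 6: r = 1, s = -7 − 6·15 = -97, t = 8 − 6·(-17) = 110  (check: 237·(-97) + 209·110 = 1)
The row with r = 1 (the gcd) gives the Bezout coefficients s = -97, t = 110.
Result: 237 · (-97) + 209 · (110) = 1.

gcd(237, 209) = 1; s = -97, t = 110 (check: 237·(-97) + 209·110 = 1).


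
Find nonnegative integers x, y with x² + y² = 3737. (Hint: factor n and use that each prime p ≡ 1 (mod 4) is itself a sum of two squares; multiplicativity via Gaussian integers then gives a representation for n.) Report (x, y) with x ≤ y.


Step 1: Factor n = 3737 = 37 · 101.
Step 2: Check the mod-4 condition on each prime factor: 37 ≡ 1 (mod 4), exponent 1; 101 ≡ 1 (mod 4), exponent 1.
All primes ≡ 3 (mod 4) appear to even exponent (or don't appear), so by the two-squares theorem n IS expressible as a sum of two squares.
Step 3: Build a representation. Here n = 37 · 101 is a product of primes ≡ 1 (mod 4). Each prime p ≡ 1 (mod 4) is itself a sum of two squares; find a² by testing p − a² for a perfect square:
  37: 37 − 1² = 36 = 6² ⇒ 37 = 1² + 6².
  101: 101 − 1² = 100 = 10² ⇒ 101 = 1² + 10².
  Combine using the Brahmagupta–Fibonacci identity (a² + b²)(c² + d²) = (ac − bd)² + (ad + bc)² = (ac + bd)² + (ad − bc)²:
  37 · 101 = 3737: from (1² + 6²)(1² + 10²), take (1·1 − 6·10, 1·10 + 6·1) = (1 − 60, 10 + 6) = (-59, 16); dropping signs (only squares matter) gives (59, 16); check 59² + 16² = 3481 + 256 = 3737 ✓.
Step 4: Order so x ≤ y and verify: 16² + 59² = 256 + 3481 = 3737 = n. ✓

n = 3737 = 16² + 59² (one valid representation with x ≤ y).


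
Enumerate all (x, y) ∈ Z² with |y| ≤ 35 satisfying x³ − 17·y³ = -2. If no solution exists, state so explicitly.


The equation is x³ - 17y³ = -2. For fixed y, x³ = 17·y³ − 2, so a solution requires the RHS to be a perfect cube.
Strategy: iterate y from -35 to 35, compute RHS = 17·y³ − 2, and check whether it is a (positive or negative) perfect cube.
Check small values of y:
  y = 0: RHS = -2 is not a perfect cube.
  y = 1: RHS = 15 is not a perfect cube.
  y = -1: RHS = -19 is not a perfect cube.
  y = 2: RHS = 134 is not a perfect cube.
  y = -2: RHS = -138 is not a perfect cube.
  y = 3: RHS = 457 is not a perfect cube.
  y = -3: RHS = -461 is not a perfect cube.
Continuing the search up to |y| = 35 finds no solutions either.
No (x, y) in the scanned range satisfies the equation.

No integer solutions with |y| ≤ 35.


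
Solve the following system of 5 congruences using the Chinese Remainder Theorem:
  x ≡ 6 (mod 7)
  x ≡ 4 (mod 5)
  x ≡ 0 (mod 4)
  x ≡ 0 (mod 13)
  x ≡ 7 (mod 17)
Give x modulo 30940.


Product of moduli M = 7 · 5 · 4 · 13 · 17 = 30940.
Merge one congruence at a time:
  Start: x ≡ 6 (mod 7).
  Combine with x ≡ 4 (mod 5); new modulus lcm = 35.
    Write x = 6 + 7·t and substitute into x ≡ 4 (mod 5): 7·t ≡ 4 − 6 = -2 (mod 5).
    Reduce coefficients mod 5: 2·t ≡ 3 (mod 5).
    The inverse of 2 mod 5 is 3 (since 2·3 = 6 = 1·5 + 1), so t ≡ 3·3 = 9 ≡ 4 (mod 5).
    Then x = 6 + 7·4 = 34, valid modulo lcm(7, 5) = 35: x ≡ 34 (mod 35).
  Combine with x ≡ 0 (mod 4); new modulus lcm = 140.
    Write x = 34 + 35·t and substitute into x ≡ 0 (mod 4): 35·t ≡ 0 − 34 = -34 (mod 4).
    Reduce coefficients mod 4: 3·t ≡ 2 (mod 4).
    The inverse of 3 mod 4 is 3 (since 3·3 = 9 = 2·4 + 1), so t ≡ 3·2 = 6 ≡ 2 (mod 4).
    Then x = 34 + 35·2 = 104, valid modulo lcm(35, 4) = 140: x ≡ 104 (mod 140).
  Combine with x ≡ 0 (mod 13); new modulus lcm = 1820.
    Write x = 104 + 140·t and substitute into x ≡ 0 (mod 13): 140·t ≡ 0 − 104 = -104 (mod 13).
    Reduce coefficients mod 13: 10·t ≡ 0 (mod 13).
    The inverse of 10 mod 13 is 4 (since 10·4 = 40 = 3·13 + 1), so t ≡ 4·0 = 0 ≡ 0 (mod 13).
    Then x = 104 + 140·0 = 104, valid modulo lcm(140, 13) = 1820: x ≡ 104 (mod 1820).
  Combine with x ≡ 7 (mod 17); new modulus lcm = 30940.
    Write x = 104 + 1820·t and substitute into x ≡ 7 (mod 17): 1820·t ≡ 7 − 104 = -97 (mod 17).
    Reduce coefficients mod 17: 1·t ≡ 5 (mod 17).
    So t ≡ 5 (mod 17).
    Then x = 104 + 1820·5 = 9204, valid modulo lcm(1820, 17) = 30940: x ≡ 9204 (mod 30940).
Verify against each original: 9204 mod 7 = 6, 9204 mod 5 = 4, 9204 mod 4 = 0, 9204 mod 13 = 0, 9204 mod 17 = 7.

x ≡ 9204 (mod 30940).


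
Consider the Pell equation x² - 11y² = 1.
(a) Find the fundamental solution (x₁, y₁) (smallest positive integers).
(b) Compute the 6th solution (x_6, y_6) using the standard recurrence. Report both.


Step 1: Find the fundamental solution (x₁, y₁) of x² - 11y² = 1.
  Expand √11 as a continued fraction. a₀ = ⌊√11⌋ = 3; iterate m_{k+1} = d_k·a_k − m_k, d_{k+1} = (11 − m_{k+1}²)/d_k, a_{k+1} = ⌊(a₀ + m_{k+1})/d_{k+1}⌋ (starting m₀ = 0, d₀ = 1), with convergents p_k = a_k·p_{k-1} + p_{k-2}, q_k = a_k·q_{k-1} + q_{k-2} (p₋₁ = 1, q₋₁ = 0):
  k = 0: a₀ = 3; p₀/q₀ = 3/1; p₀² − 11·q₀² = 9 − 11 = -2.
  k = 1: m = 3, d = 2, a = ⌊(3 + 3)/2⌋ = 3; p/q = (3·3 + 1)/(3·1 + 0) = 10/3; p² − 11·q² = 100 − 99 = 1.
  The first convergent with p² − 11·q² = 1 gives the fundamental solution (x₁, y₁) = (10, 3).
Step 2: Apply the recurrence (x_{n+1}, y_{n+1}) = (x₁x_n + 11y₁y_n, x₁y_n + y₁x_n) repeatedly.
  From (x_1, y_1) = (10, 3): x_2 = 10·10 + 11·3·3 = 199; y_2 = 10·3 + 3·10 = 60.
  From (x_2, y_2) = (199, 60): x_3 = 10·199 + 11·3·60 = 3970; y_3 = 10·60 + 3·199 = 1197.
  From (x_3, y_3) = (3970, 1197): x_4 = 10·3970 + 11·3·1197 = 79201; y_4 = 10·1197 + 3·3970 = 23880.
  From (x_4, y_4) = (79201, 23880): x_5 = 10·79201 + 11·3·23880 = 1580050; y_5 = 10·23880 + 3·79201 = 476403.
  From (x_5, y_5) = (1580050, 476403): x_6 = 10·1580050 + 11·3·476403 = 31521799; y_6 = 10·476403 + 3·1580050 = 9504180.
Step 3: Verify x_6² - 11·y_6² = 993623812196401 - 993623812196400 = 1 (should be 1). ✓

(x_1, y_1) = (10, 3); (x_6, y_6) = (31521799, 9504180).


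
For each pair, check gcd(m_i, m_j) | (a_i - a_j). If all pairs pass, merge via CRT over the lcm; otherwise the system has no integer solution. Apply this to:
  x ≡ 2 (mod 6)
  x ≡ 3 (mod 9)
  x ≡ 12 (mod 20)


Moduli 6, 9, 20 are not pairwise coprime, so CRT works modulo lcm(m_i) when all pairwise compatibility conditions hold.
Pairwise compatibility: gcd(m_i, m_j) must divide a_i - a_j for every pair.
Merge one congruence at a time:
  Start: x ≡ 2 (mod 6).
  Combine with x ≡ 3 (mod 9): gcd(6, 9) = 3, and 3 - 2 = 1 is NOT divisible by 3.
    ⇒ system is inconsistent (no integer solution).

No solution (the system is inconsistent).


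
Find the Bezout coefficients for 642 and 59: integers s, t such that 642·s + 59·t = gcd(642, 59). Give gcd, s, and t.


Euclidean algorithm on (642, 59) — divide until remainder is 0:
  642 = 10 · 59 + 52
  59 = 1 · 52 + 7
  52 = 7 · 7 + 3
  7 = 2 · 3 + 1
  3 = 3 · 1 + 0
gcd(642, 59) = 1.
Track Bezout coefficients alongside the remainders: start with r₀ = 642 = a·1 + b·0 (s = 1, t = 0) and r₁ = 59 = a·0 + b·1 (s = 0, t = 1); each new remainder r_{k+1} = r_{k-1} − q_k·r_k inherits s_{k+1} = s_{k-1} − q_k·s_k, t_{k+1} = t_{k-1} − q_k·t_k, so r_k = a·s_k + b·t_k at every step:
  q = 10: r = 52, s = 1 − 10·0 = 1, t = 0 − 10·1 = -10  (check: 642·1 + 59·(-10) = 52)
  q = 1: r = 7, s = 0 − 1·1 = -1, t = 1 − 1·(-10) = 11  (check: 642·(-1) + 59·11 = 7)
  q = 7: r = 3, s = 1 − 7·(-1) = 8, t = -10 − 7·11 = -87  (check: 642·8 + 59·(-87) = 3)
  q = 2: r = 1, s = -1 − 2·8 = -17, t = 11 − 2·(-87) = 185  (check: 642·(-17) + 59·185 = 1)
The row with r = 1 (the gcd) gives the Bezout coefficients s = -17, t = 185.
Result: 642 · (-17) + 59 · (185) = 1.

gcd(642, 59) = 1; s = -17, t = 185 (check: 642·(-17) + 59·185 = 1).


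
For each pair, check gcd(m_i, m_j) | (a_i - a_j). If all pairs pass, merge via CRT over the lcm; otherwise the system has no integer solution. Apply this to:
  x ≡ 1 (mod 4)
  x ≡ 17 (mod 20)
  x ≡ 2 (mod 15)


Moduli 4, 20, 15 are not pairwise coprime, so CRT works modulo lcm(m_i) when all pairwise compatibility conditions hold.
Pairwise compatibility: gcd(m_i, m_j) must divide a_i - a_j for every pair.
Merge one congruence at a time:
  Start: x ≡ 1 (mod 4).
  Combine with x ≡ 17 (mod 20): gcd(4, 20) = 4; 17 - 1 = 16, which IS divisible by 4, so compatible.
    Write x = 1 + 4·t and substitute into x ≡ 17 (mod 20): 4·t ≡ 17 − 1 = 16 (mod 20).
    Divide the congruence (and modulus) by g = 4: 1·t ≡ 4 (mod 5).
    So t ≡ 4 (mod 5).
    Then x = 1 + 4·4 = 17, valid modulo lcm(4, 20) = 20: x ≡ 17 (mod 20).
  Combine with x ≡ 2 (mod 15): gcd(20, 15) = 5; 2 - 17 = -15, which IS divisible by 5, so compatible.
    Write x = 17 + 20·t and substitute into x ≡ 2 (mod 15): 20·t ≡ 2 − 17 = -15 (mod 15).
    Divide the congruence (and modulus) by g = 5: 4·t ≡ -3 (mod 3).
    Reduce coefficients mod 3: 1·t ≡ 0 (mod 3).
    So t ≡ 0 (mod 3).
    Then x = 17 + 20·0 = 17, valid modulo lcm(20, 15) = 60: x ≡ 17 (mod 60).
Verify: 17 mod 4 = 1, 17 mod 20 = 17, 17 mod 15 = 2.

x ≡ 17 (mod 60).


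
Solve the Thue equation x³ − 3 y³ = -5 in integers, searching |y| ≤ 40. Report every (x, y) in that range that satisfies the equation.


The equation is x³ - 3y³ = -5. For fixed y, x³ = 3·y³ − 5, so a solution requires the RHS to be a perfect cube.
Strategy: iterate y from -40 to 40, compute RHS = 3·y³ − 5, and check whether it is a (positive or negative) perfect cube.
Check small values of y:
  y = 0: RHS = -5 is not a perfect cube.
  y = 1: RHS = -2 is not a perfect cube.
  y = -1: RHS = -8 = (-2)³ ⇒ x = -2 works.
  y = 2: RHS = 19 is not a perfect cube.
  y = -2: RHS = -29 is not a perfect cube.
  y = 3: RHS = 76 is not a perfect cube.
  y = -3: RHS = -86 is not a perfect cube.
Continuing the search up to |y| = 40 finds no further solutions beyond those listed.
Collected solutions: (-2, -1).

Solutions (with |y| ≤ 40): (-2, -1).


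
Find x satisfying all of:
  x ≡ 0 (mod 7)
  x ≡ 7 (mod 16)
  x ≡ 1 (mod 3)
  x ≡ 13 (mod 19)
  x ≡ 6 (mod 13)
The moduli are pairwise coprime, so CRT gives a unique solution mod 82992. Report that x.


Product of moduli M = 7 · 16 · 3 · 19 · 13 = 82992.
Merge one congruence at a time:
  Start: x ≡ 0 (mod 7).
  Combine with x ≡ 7 (mod 16); new modulus lcm = 112.
    Write x = 0 + 7·t and substitute into x ≡ 7 (mod 16): 7·t ≡ 7 − 0 = 7 (mod 16).
    The inverse of 7 mod 16 is 7 (since 7·7 = 49 = 3·16 + 1), so t ≡ 7·7 = 49 ≡ 1 (mod 16).
    Then x = 0 + 7·1 = 7, valid modulo lcm(7, 16) = 112: x ≡ 7 (mod 112).
  Combine with x ≡ 1 (mod 3); new modulus lcm = 336.
    Write x = 7 + 112·t and substitute into x ≡ 1 (mod 3): 112·t ≡ 1 − 7 = -6 (mod 3).
    Reduce coefficients mod 3: 1·t ≡ 0 (mod 3).
    So t ≡ 0 (mod 3).
    Then x = 7 + 112·0 = 7, valid modulo lcm(112, 3) = 336: x ≡ 7 (mod 336).
  Combine with x ≡ 13 (mod 19); new modulus lcm = 6384.
    Write x = 7 + 336·t and substitute into x ≡ 13 (mod 19): 336·t ≡ 13 − 7 = 6 (mod 19).
    Reduce coefficients mod 19: 13·t ≡ 6 (mod 19).
    The inverse of 13 mod 19 is 3 (since 13·3 = 39 = 2·19 + 1), so t ≡ 3·6 = 18 ≡ 18 (mod 19).
    Then x = 7 + 336·18 = 6055, valid modulo lcm(336, 19) = 6384: x ≡ 6055 (mod 6384).
  Combine with x ≡ 6 (mod 13); new modulus lcm = 82992.
    Write x = 6055 + 6384·t and substitute into x ≡ 6 (mod 13): 6384·t ≡ 6 − 6055 = -6049 (mod 13).
    Reduce coefficients mod 13: 1·t ≡ 9 (mod 13).
    So t ≡ 9 (mod 13).
    Then x = 6055 + 6384·9 = 63511, valid modulo lcm(6384, 13) = 82992: x ≡ 63511 (mod 82992).
Verify against each original: 63511 mod 7 = 0, 63511 mod 16 = 7, 63511 mod 3 = 1, 63511 mod 19 = 13, 63511 mod 13 = 6.

x ≡ 63511 (mod 82992).


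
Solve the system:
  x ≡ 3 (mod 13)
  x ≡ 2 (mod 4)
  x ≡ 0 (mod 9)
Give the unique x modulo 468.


Moduli 13, 4, 9 are pairwise coprime; by CRT there is a unique solution modulo M = 13 · 4 · 9 = 468.
Solve pairwise, accumulating the modulus:
  Start with x ≡ 3 (mod 13).
  Combine with x ≡ 2 (mod 4): since gcd(13, 4) = 1, we get a unique residue mod 52.
    Write x = 3 + 13·t and substitute into x ≡ 2 (mod 4): 13·t ≡ 2 − 3 = -1 (mod 4).
    Reduce coefficients mod 4: 1·t ≡ 3 (mod 4).
    So t ≡ 3 (mod 4).
    Then x = 3 + 13·3 = 42, valid modulo lcm(13, 4) = 52: x ≡ 42 (mod 52).
  Combine with x ≡ 0 (mod 9): since gcd(52, 9) = 1, we get a unique residue mod 468.
    Write x = 42 + 52·t and substitute into x ≡ 0 (mod 9): 52·t ≡ 0 − 42 = -42 (mod 9).
    Reduce coefficients mod 9: 7·t ≡ 3 (mod 9).
    The inverse of 7 mod 9 is 4 (since 7·4 = 28 = 3·9 + 1), so t ≡ 4·3 = 12 ≡ 3 (mod 9).
    Then x = 42 + 52·3 = 198, valid modulo lcm(52, 9) = 468: x ≡ 198 (mod 468).
Verify: 198 mod 13 = 3 ✓, 198 mod 4 = 2 ✓, 198 mod 9 = 0 ✓.

x ≡ 198 (mod 468).


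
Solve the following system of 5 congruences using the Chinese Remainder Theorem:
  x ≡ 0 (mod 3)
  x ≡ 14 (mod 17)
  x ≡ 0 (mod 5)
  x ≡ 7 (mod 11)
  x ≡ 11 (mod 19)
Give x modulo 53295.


Product of moduli M = 3 · 17 · 5 · 11 · 19 = 53295.
Merge one congruence at a time:
  Start: x ≡ 0 (mod 3).
  Combine with x ≡ 14 (mod 17); new modulus lcm = 51.
    Write x = 0 + 3·t and substitute into x ≡ 14 (mod 17): 3·t ≡ 14 − 0 = 14 (mod 17).
    The inverse of 3 mod 17 is 6 (since 3·6 = 18 = 1·17 + 1), so t ≡ 6·14 = 84 ≡ 16 (mod 17).
    Then x = 0 + 3·16 = 48, valid modulo lcm(3, 17) = 51: x ≡ 48 (mod 51).
  Combine with x ≡ 0 (mod 5); new modulus lcm = 255.
    Write x = 48 + 51·t and substitute into x ≡ 0 (mod 5): 51·t ≡ 0 − 48 = -48 (mod 5).
    Reduce coefficients mod 5: 1·t ≡ 2 (mod 5).
    So t ≡ 2 (mod 5).
    Then x = 48 + 51·2 = 150, valid modulo lcm(51, 5) = 255: x ≡ 150 (mod 255).
  Combine with x ≡ 7 (mod 11); new modulus lcm = 2805.
    Write x = 150 + 255·t and substitute into x ≡ 7 (mod 11): 255·t ≡ 7 − 150 = -143 (mod 11).
    Reduce coefficients mod 11: 2·t ≡ 0 (mod 11).
    The inverse of 2 mod 11 is 6 (since 2·6 = 12 = 1·11 + 1), so t ≡ 6·0 = 0 ≡ 0 (mod 11).
    Then x = 150 + 255·0 = 150, valid modulo lcm(255, 11) = 2805: x ≡ 150 (mod 2805).
  Combine with x ≡ 11 (mod 19); new modulus lcm = 53295.
    Write x = 150 + 2805·t and substitute into x ≡ 11 (mod 19): 2805·t ≡ 11 − 150 = -139 (mod 19).
    Reduce coefficients mod 19: 12·t ≡ 13 (mod 19).
    The inverse of 12 mod 19 is 8 (since 12·8 = 96 = 5·19 + 1), so t ≡ 8·13 = 104 ≡ 9 (mod 19).
    Then x = 150 + 2805·9 = 25395, valid modulo lcm(2805, 19) = 53295: x ≡ 25395 (mod 53295).
Verify against each original: 25395 mod 3 = 0, 25395 mod 17 = 14, 25395 mod 5 = 0, 25395 mod 11 = 7, 25395 mod 19 = 11.

x ≡ 25395 (mod 53295).


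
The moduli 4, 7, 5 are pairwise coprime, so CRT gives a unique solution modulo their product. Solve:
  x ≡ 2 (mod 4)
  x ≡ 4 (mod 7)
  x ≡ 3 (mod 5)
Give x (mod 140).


Moduli 4, 7, 5 are pairwise coprime; by CRT there is a unique solution modulo M = 4 · 7 · 5 = 140.
Solve pairwise, accumulating the modulus:
  Start with x ≡ 2 (mod 4).
  Combine with x ≡ 4 (mod 7): since gcd(4, 7) = 1, we get a unique residue mod 28.
    Write x = 2 + 4·t and substitute into x ≡ 4 (mod 7): 4·t ≡ 4 − 2 = 2 (mod 7).
    The inverse of 4 mod 7 is 2 (since 4·2 = 8 = 1·7 + 1), so t ≡ 2·2 = 4 ≡ 4 (mod 7).
    Then x = 2 + 4·4 = 18, valid modulo lcm(4, 7) = 28: x ≡ 18 (mod 28).
  Combine with x ≡ 3 (mod 5): since gcd(28, 5) = 1, we get a unique residue mod 140.
    Write x = 18 + 28·t and substitute into x ≡ 3 (mod 5): 28·t ≡ 3 − 18 = -15 (mod 5).
    Reduce coefficients mod 5: 3·t ≡ 0 (mod 5).
    The inverse of 3 mod 5 is 2 (since 3·2 = 6 = 1·5 + 1), so t ≡ 2·0 = 0 ≡ 0 (mod 5).
    Then x = 18 + 28·0 = 18, valid modulo lcm(28, 5) = 140: x ≡ 18 (mod 140).
Verify: 18 mod 4 = 2 ✓, 18 mod 7 = 4 ✓, 18 mod 5 = 3 ✓.

x ≡ 18 (mod 140).


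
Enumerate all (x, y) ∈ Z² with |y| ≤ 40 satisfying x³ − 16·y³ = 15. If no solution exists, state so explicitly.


The equation is x³ - 16y³ = 15. For fixed y, x³ = 16·y³ + 15, so a solution requires the RHS to be a perfect cube.
Strategy: iterate y from -40 to 40, compute RHS = 16·y³ + 15, and check whether it is a (positive or negative) perfect cube.
Check small values of y:
  y = 0: RHS = 15 is not a perfect cube.
  y = 1: RHS = 31 is not a perfect cube.
  y = -1: RHS = -1 = (-1)³ ⇒ x = -1 works.
  y = 2: RHS = 143 is not a perfect cube.
  y = -2: RHS = -113 is not a perfect cube.
  y = 3: RHS = 447 is not a perfect cube.
  y = -3: RHS = -417 is not a perfect cube.
Continuing the search up to |y| = 40 finds no further solutions beyond those listed.
Collected solutions: (-1, -1).

Solutions (with |y| ≤ 40): (-1, -1).


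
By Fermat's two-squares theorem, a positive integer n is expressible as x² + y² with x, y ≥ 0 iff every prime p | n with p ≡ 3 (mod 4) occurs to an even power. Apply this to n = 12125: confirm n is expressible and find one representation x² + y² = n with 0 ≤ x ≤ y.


Step 1: Factor n = 12125 = 5^3 · 97.
Step 2: Check the mod-4 condition on each prime factor: 5 ≡ 1 (mod 4), exponent 3; 97 ≡ 1 (mod 4), exponent 1.
All primes ≡ 3 (mod 4) appear to even exponent (or don't appear), so by the two-squares theorem n IS expressible as a sum of two squares.
Step 3: Build a representation. Group n = k² · m with k = 5 and m = 5 · 97 = 485 (a product of primes ≡ 1 (mod 4)); a representation of m scales to one of n via (k·x)² + (k·y)² = k²(x² + y²). Each prime p ≡ 1 (mod 4) is itself a sum of two squares; find a² by testing p − a² for a perfect square:
  5: 5 − 1² = 4 = 2² ⇒ 5 = 1² + 2².
  97: 97 − 1² = 96, 97 − 2² = 93, 97 − 3² = 88, 97 − 4² = 81 = 9² ⇒ 97 = 4² + 9².
  Combine using the Brahmagupta–Fibonacci identity (a² + b²)(c² + d²) = (ac − bd)² + (ad + bc)² = (ac + bd)² + (ad − bc)²:
  5 · 97 = 485: from (1² + 2²)(4² + 9²), take (1·4 − 2·9, 1·9 + 2·4) = (4 − 18, 9 + 8) = (-14, 17); dropping signs (only squares matter) gives (14, 17); check 14² + 17² = 196 + 289 = 485 ✓.
  Scale by k = 5: (5·14, 5·17) = (70, 85).
Step 4: Order so x ≤ y and verify: 70² + 85² = 4900 + 7225 = 12125 = n. ✓

n = 12125 = 70² + 85² (one valid representation with x ≤ y).


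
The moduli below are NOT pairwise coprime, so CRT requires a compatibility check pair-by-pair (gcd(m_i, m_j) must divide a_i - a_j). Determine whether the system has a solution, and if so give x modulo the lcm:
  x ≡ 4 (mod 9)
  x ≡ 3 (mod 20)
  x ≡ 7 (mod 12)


Moduli 9, 20, 12 are not pairwise coprime, so CRT works modulo lcm(m_i) when all pairwise compatibility conditions hold.
Pairwise compatibility: gcd(m_i, m_j) must divide a_i - a_j for every pair.
Merge one congruence at a time:
  Start: x ≡ 4 (mod 9).
  Combine with x ≡ 3 (mod 20): gcd(9, 20) = 1; 3 - 4 = -1, which IS divisible by 1, so compatible.
    Write x = 4 + 9·t and substitute into x ≡ 3 (mod 20): 9·t ≡ 3 − 4 = -1 (mod 20).
    Reduce coefficients mod 20: 9·t ≡ 19 (mod 20).
    The inverse of 9 mod 20 is 9 (since 9·9 = 81 = 4·20 + 1), so t ≡ 9·19 = 171 ≡ 11 (mod 20).
    Then x = 4 + 9·11 = 103, valid modulo lcm(9, 20) = 180: x ≡ 103 (mod 180).
  Combine with x ≡ 7 (mod 12): gcd(180, 12) = 12; 7 - 103 = -96, which IS divisible by 12, so compatible.
    Write x = 103 + 180·t and substitute into x ≡ 7 (mod 12): 180·t ≡ 7 − 103 = -96 (mod 12).
    Divide the congruence (and modulus) by g = 12: 15·t ≡ -8 (mod 1).
    Modulo 1 every t works; take t = 0.
    Then x = 103 + 180·0 = 103, valid modulo lcm(180, 12) = 180: x ≡ 103 (mod 180).
Verify: 103 mod 9 = 4, 103 mod 20 = 3, 103 mod 12 = 7.

x ≡ 103 (mod 180).


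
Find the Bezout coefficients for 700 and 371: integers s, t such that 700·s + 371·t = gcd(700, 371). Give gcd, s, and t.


Euclidean algorithm on (700, 371) — divide until remainder is 0:
  700 = 1 · 371 + 329
  371 = 1 · 329 + 42
  329 = 7 · 42 + 35
  42 = 1 · 35 + 7
  35 = 5 · 7 + 0
gcd(700, 371) = 7.
Track Bezout coefficients alongside the remainders: start with r₀ = 700 = a·1 + b·0 (s = 1, t = 0) and r₁ = 371 = a·0 + b·1 (s = 0, t = 1); each new remainder r_{k+1} = r_{k-1} − q_k·r_k inherits s_{k+1} = s_{k-1} − q_k·s_k, t_{k+1} = t_{k-1} − q_k·t_k, so r_k = a·s_k + b·t_k at every step:
  q = 1: r = 329, s = 1 − 1·0 = 1, t = 0 − 1·1 = -1  (check: 700·1 + 371·(-1) = 329)
  q = 1: r = 42, s = 0 − 1·1 = -1, t = 1 − 1·(-1) = 2  (check: 700·(-1) + 371·2 = 42)
  q = 7: r = 35, s = 1 − 7·(-1) = 8, t = -1 − 7·2 = -15  (check: 700·8 + 371·(-15) = 35)
  q = 1: r = 7, s = -1 − 1·8 = -9, t = 2 − 1·(-15) = 17  (check: 700·(-9) + 371·17 = 7)
The row with r = 7 (the gcd) gives the Bezout coefficients s = -9, t = 17.
Result: 700 · (-9) + 371 · (17) = 7.

gcd(700, 371) = 7; s = -9, t = 17 (check: 700·(-9) + 371·17 = 7).


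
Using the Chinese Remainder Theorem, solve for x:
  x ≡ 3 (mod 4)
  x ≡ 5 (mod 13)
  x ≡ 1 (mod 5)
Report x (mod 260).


Moduli 4, 13, 5 are pairwise coprime; by CRT there is a unique solution modulo M = 4 · 13 · 5 = 260.
Solve pairwise, accumulating the modulus:
  Start with x ≡ 3 (mod 4).
  Combine with x ≡ 5 (mod 13): since gcd(4, 13) = 1, we get a unique residue mod 52.
    Write x = 3 + 4·t and substitute into x ≡ 5 (mod 13): 4·t ≡ 5 − 3 = 2 (mod 13).
    The inverse of 4 mod 13 is 10 (since 4·10 = 40 = 3·13 + 1), so t ≡ 10·2 = 20 ≡ 7 (mod 13).
    Then x = 3 + 4·7 = 31, valid modulo lcm(4, 13) = 52: x ≡ 31 (mod 52).
  Combine with x ≡ 1 (mod 5): since gcd(52, 5) = 1, we get a unique residue mod 260.
    Write x = 31 + 52·t and substitute into x ≡ 1 (mod 5): 52·t ≡ 1 − 31 = -30 (mod 5).
    Reduce coefficients mod 5: 2·t ≡ 0 (mod 5).
    The inverse of 2 mod 5 is 3 (since 2·3 = 6 = 1·5 + 1), so t ≡ 3·0 = 0 ≡ 0 (mod 5).
    Then x = 31 + 52·0 = 31, valid modulo lcm(52, 5) = 260: x ≡ 31 (mod 260).
Verify: 31 mod 4 = 3 ✓, 31 mod 13 = 5 ✓, 31 mod 5 = 1 ✓.

x ≡ 31 (mod 260).


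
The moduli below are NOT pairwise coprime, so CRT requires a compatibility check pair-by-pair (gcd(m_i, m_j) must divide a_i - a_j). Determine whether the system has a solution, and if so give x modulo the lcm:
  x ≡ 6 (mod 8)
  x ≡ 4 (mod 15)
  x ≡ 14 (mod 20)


Moduli 8, 15, 20 are not pairwise coprime, so CRT works modulo lcm(m_i) when all pairwise compatibility conditions hold.
Pairwise compatibility: gcd(m_i, m_j) must divide a_i - a_j for every pair.
Merge one congruence at a time:
  Start: x ≡ 6 (mod 8).
  Combine with x ≡ 4 (mod 15): gcd(8, 15) = 1; 4 - 6 = -2, which IS divisible by 1, so compatible.
    Write x = 6 + 8·t and substitute into x ≡ 4 (mod 15): 8·t ≡ 4 − 6 = -2 (mod 15).
    Reduce coefficients mod 15: 8·t ≡ 13 (mod 15).
    The inverse of 8 mod 15 is 2 (since 8·2 = 16 = 1·15 + 1), so t ≡ 2·13 = 26 ≡ 11 (mod 15).
    Then x = 6 + 8·11 = 94, valid modulo lcm(8, 15) = 120: x ≡ 94 (mod 120).
  Combine with x ≡ 14 (mod 20): gcd(120, 20) = 20; 14 - 94 = -80, which IS divisible by 20, so compatible.
    Write x = 94 + 120·t and substitute into x ≡ 14 (mod 20): 120·t ≡ 14 − 94 = -80 (mod 20).
    Divide the congruence (and modulus) by g = 20: 6·t ≡ -4 (mod 1).
    Modulo 1 every t works; take t = 0.
    Then x = 94 + 120·0 = 94, valid modulo lcm(120, 20) = 120: x ≡ 94 (mod 120).
Verify: 94 mod 8 = 6, 94 mod 15 = 4, 94 mod 20 = 14.

x ≡ 94 (mod 120).


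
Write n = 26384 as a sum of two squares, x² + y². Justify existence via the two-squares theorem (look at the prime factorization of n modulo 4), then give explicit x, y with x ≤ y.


Step 1: Factor n = 26384 = 2^4 · 17 · 97.
Step 2: Check the mod-4 condition on each prime factor: 2 = 2 (special); 17 ≡ 1 (mod 4), exponent 1; 97 ≡ 1 (mod 4), exponent 1.
All primes ≡ 3 (mod 4) appear to even exponent (or don't appear), so by the two-squares theorem n IS expressible as a sum of two squares.
Step 3: Build a representation. Group n = k² · m with k = 4 and m = 17 · 97 = 1649 (a product of primes ≡ 1 (mod 4)); a representation of m scales to one of n via (k·x)² + (k·y)² = k²(x² + y²). Each prime p ≡ 1 (mod 4) is itself a sum of two squares; find a² by testing p − a² for a perfect square:
  17: 17 − 1² = 16 = 4² ⇒ 17 = 1² + 4².
  97: 97 − 1² = 96, 97 − 2² = 93, 97 − 3² = 88, 97 − 4² = 81 = 9² ⇒ 97 = 4² + 9².
  Combine using the Brahmagupta–Fibonacci identity (a² + b²)(c² + d²) = (ac − bd)² + (ad + bc)² = (ac + bd)² + (ad − bc)²:
  17 · 97 = 1649: from (1² + 4²)(4² + 9²), take (1·4 − 4·9, 1·9 + 4·4) = (4 − 36, 9 + 16) = (-32, 25); dropping signs (only squares matter) gives (32, 25); check 32² + 25² = 1024 + 625 = 1649 ✓.
  Scale by k = 4: (4·32, 4·25) = (128, 100).
Step 4: Order so x ≤ y and verify: 100² + 128² = 10000 + 16384 = 26384 = n. ✓

n = 26384 = 100² + 128² (one valid representation with x ≤ y).


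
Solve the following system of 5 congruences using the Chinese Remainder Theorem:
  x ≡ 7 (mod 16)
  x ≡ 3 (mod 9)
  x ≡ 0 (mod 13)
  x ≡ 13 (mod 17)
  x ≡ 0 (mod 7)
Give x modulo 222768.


Product of moduli M = 16 · 9 · 13 · 17 · 7 = 222768.
Merge one congruence at a time:
  Start: x ≡ 7 (mod 16).
  Combine with x ≡ 3 (mod 9); new modulus lcm = 144.
    Write x = 7 + 16·t and substitute into x ≡ 3 (mod 9): 16·t ≡ 3 − 7 = -4 (mod 9).
    Reduce coefficients mod 9: 7·t ≡ 5 (mod 9).
    The inverse of 7 mod 9 is 4 (since 7·4 = 28 = 3·9 + 1), so t ≡ 4·5 = 20 ≡ 2 (mod 9).
    Then x = 7 + 16·2 = 39, valid modulo lcm(16, 9) = 144: x ≡ 39 (mod 144).
  Combine with x ≡ 0 (mod 13); new modulus lcm = 1872.
    Write x = 39 + 144·t and substitute into x ≡ 0 (mod 13): 144·t ≡ 0 − 39 = -39 (mod 13).
    Reduce coefficients mod 13: 1·t ≡ 0 (mod 13).
    So t ≡ 0 (mod 13).
    Then x = 39 + 144·0 = 39, valid modulo lcm(144, 13) = 1872: x ≡ 39 (mod 1872).
  Combine with x ≡ 13 (mod 17); new modulus lcm = 31824.
    Write x = 39 + 1872·t and substitute into x ≡ 13 (mod 17): 1872·t ≡ 13 − 39 = -26 (mod 17).
    Reduce coefficients mod 17: 2·t ≡ 8 (mod 17).
    The inverse of 2 mod 17 is 9 (since 2·9 = 18 = 1·17 + 1), so t ≡ 9·8 = 72 ≡ 4 (mod 17).
    Then x = 39 + 1872·4 = 7527, valid modulo lcm(1872, 17) = 31824: x ≡ 7527 (mod 31824).
  Combine with x ≡ 0 (mod 7); new modulus lcm = 222768.
    Write x = 7527 + 31824·t and substitute into x ≡ 0 (mod 7): 31824·t ≡ 0 − 7527 = -7527 (mod 7).
    Reduce coefficients mod 7: 2·t ≡ 5 (mod 7).
    The inverse of 2 mod 7 is 4 (since 2·4 = 8 = 1·7 + 1), so t ≡ 4·5 = 20 ≡ 6 (mod 7).
    Then x = 7527 + 31824·6 = 198471, valid modulo lcm(31824, 7) = 222768: x ≡ 198471 (mod 222768).
Verify against each original: 198471 mod 16 = 7, 198471 mod 9 = 3, 198471 mod 13 = 0, 198471 mod 17 = 13, 198471 mod 7 = 0.

x ≡ 198471 (mod 222768).


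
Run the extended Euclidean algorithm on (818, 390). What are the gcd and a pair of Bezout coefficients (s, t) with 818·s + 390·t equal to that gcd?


Euclidean algorithm on (818, 390) — divide until remainder is 0:
  818 = 2 · 390 + 38
  390 = 10 · 38 + 10
  38 = 3 · 10 + 8
  10 = 1 · 8 + 2
  8 = 4 · 2 + 0
gcd(818, 390) = 2.
Track Bezout coefficients alongside the remainders: start with r₀ = 818 = a·1 + b·0 (s = 1, t = 0) and r₁ = 390 = a·0 + b·1 (s = 0, t = 1); each new remainder r_{k+1} = r_{k-1} − q_k·r_k inherits s_{k+1} = s_{k-1} − q_k·s_k, t_{k+1} = t_{k-1} − q_k·t_k, so r_k = a·s_k + b·t_k at every step:
  q = 2: r = 38, s = 1 − 2·0 = 1, t = 0 − 2·1 = -2  (check: 818·1 + 390·(-2) = 38)
  q = 10: r = 10, s = 0 − 10·1 = -10, t = 1 − 10·(-2) = 21  (check: 818·(-10) + 390·21 = 10)
  q = 3: r = 8, s = 1 − 3·(-10) = 31, t = -2 − 3·21 = -65  (check: 818·31 + 390·(-65) = 8)
  q = 1: r = 2, s = -10 − 1·31 = -41, t = 21 − 1·(-65) = 86  (check: 818·(-41) + 390·86 = 2)
The row with r = 2 (the gcd) gives the Bezout coefficients s = -41, t = 86.
Result: 818 · (-41) + 390 · (86) = 2.

gcd(818, 390) = 2; s = -41, t = 86 (check: 818·(-41) + 390·86 = 2).


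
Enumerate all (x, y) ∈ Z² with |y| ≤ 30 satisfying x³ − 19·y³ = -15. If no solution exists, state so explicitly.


The equation is x³ - 19y³ = -15. For fixed y, x³ = 19·y³ − 15, so a solution requires the RHS to be a perfect cube.
Strategy: iterate y from -30 to 30, compute RHS = 19·y³ − 15, and check whether it is a (positive or negative) perfect cube.
Check small values of y:
  y = 0: RHS = -15 is not a perfect cube.
  y = 1: RHS = 4 is not a perfect cube.
  y = -1: RHS = -34 is not a perfect cube.
  y = 2: RHS = 137 is not a perfect cube.
  y = -2: RHS = -167 is not a perfect cube.
  y = 3: RHS = 498 is not a perfect cube.
  y = -3: RHS = -528 is not a perfect cube.
Continuing the search up to |y| = 30 finds no solutions either.
No (x, y) in the scanned range satisfies the equation.

No integer solutions with |y| ≤ 30.


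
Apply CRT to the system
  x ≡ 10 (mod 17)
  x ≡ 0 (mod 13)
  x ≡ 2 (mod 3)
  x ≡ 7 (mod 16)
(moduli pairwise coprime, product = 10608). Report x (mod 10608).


Product of moduli M = 17 · 13 · 3 · 16 = 10608.
Merge one congruence at a time:
  Start: x ≡ 10 (mod 17).
  Combine with x ≡ 0 (mod 13); new modulus lcm = 221.
    Write x = 10 + 17·t and substitute into x ≡ 0 (mod 13): 17·t ≡ 0 − 10 = -10 (mod 13).
    Reduce coefficients mod 13: 4·t ≡ 3 (mod 13).
    The inverse of 4 mod 13 is 10 (since 4·10 = 40 = 3·13 + 1), so t ≡ 10·3 = 30 ≡ 4 (mod 13).
    Then x = 10 + 17·4 = 78, valid modulo lcm(17, 13) = 221: x ≡ 78 (mod 221).
  Combine with x ≡ 2 (mod 3); new modulus lcm = 663.
    Write x = 78 + 221·t and substitute into x ≡ 2 (mod 3): 221·t ≡ 2 − 78 = -76 (mod 3).
    Reduce coefficients mod 3: 2·t ≡ 2 (mod 3).
    The inverse of 2 mod 3 is 2 (since 2·2 = 4 = 1·3 + 1), so t ≡ 2·2 = 4 ≡ 1 (mod 3).
    Then x = 78 + 221·1 = 299, valid modulo lcm(221, 3) = 663: x ≡ 299 (mod 663).
  Combine with x ≡ 7 (mod 16); new modulus lcm = 10608.
    Write x = 299 + 663·t and substitute into x ≡ 7 (mod 16): 663·t ≡ 7 − 299 = -292 (mod 16).
    Reduce coefficients mod 16: 7·t ≡ 12 (mod 16).
    The inverse of 7 mod 16 is 7 (since 7·7 = 49 = 3·16 + 1), so t ≡ 7·12 = 84 ≡ 4 (mod 16).
    Then x = 299 + 663·4 = 2951, valid modulo lcm(663, 16) = 10608: x ≡ 2951 (mod 10608).
Verify against each original: 2951 mod 17 = 10, 2951 mod 13 = 0, 2951 mod 3 = 2, 2951 mod 16 = 7.

x ≡ 2951 (mod 10608).


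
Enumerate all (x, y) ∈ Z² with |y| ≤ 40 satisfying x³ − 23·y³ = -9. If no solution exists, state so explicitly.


The equation is x³ - 23y³ = -9. For fixed y, x³ = 23·y³ − 9, so a solution requires the RHS to be a perfect cube.
Strategy: iterate y from -40 to 40, compute RHS = 23·y³ − 9, and check whether it is a (positive or negative) perfect cube.
Check small values of y:
  y = 0: RHS = -9 is not a perfect cube.
  y = 1: RHS = 14 is not a perfect cube.
  y = -1: RHS = -32 is not a perfect cube.
  y = 2: RHS = 175 is not a perfect cube.
  y = -2: RHS = -193 is not a perfect cube.
  y = 3: RHS = 612 is not a perfect cube.
  y = -3: RHS = -630 is not a perfect cube.
Continuing the search up to |y| = 40 finds no solutions either.
No (x, y) in the scanned range satisfies the equation.

No integer solutions with |y| ≤ 40.


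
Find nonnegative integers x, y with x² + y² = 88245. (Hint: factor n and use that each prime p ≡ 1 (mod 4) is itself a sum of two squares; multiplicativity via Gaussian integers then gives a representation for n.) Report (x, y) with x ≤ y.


Step 1: Factor n = 88245 = 3^2 · 5 · 37 · 53.
Step 2: Check the mod-4 condition on each prime factor: 3 ≡ 3 (mod 4), exponent 2 (must be even); 5 ≡ 1 (mod 4), exponent 1; 37 ≡ 1 (mod 4), exponent 1; 53 ≡ 1 (mod 4), exponent 1.
All primes ≡ 3 (mod 4) appear to even exponent (or don't appear), so by the two-squares theorem n IS expressible as a sum of two squares.
Step 3: Build a representation. Group n = k² · m with k = 3 and m = 5 · 37 · 53 = 9805 (a product of primes ≡ 1 (mod 4)); a representation of m scales to one of n via (k·x)² + (k·y)² = k²(x² + y²). Each prime p ≡ 1 (mod 4) is itself a sum of two squares; find a² by testing p − a² for a perfect square:
  5: 5 − 1² = 4 = 2² ⇒ 5 = 1² + 2².
  37: 37 − 1² = 36 = 6² ⇒ 37 = 1² + 6².
  53: 53 − 1² = 52, 53 − 2² = 49 = 7² ⇒ 53 = 2² + 7².
  Combine using the Brahmagupta–Fibonacci identity (a² + b²)(c² + d²) = (ac − bd)² + (ad + bc)² = (ac + bd)² + (ad − bc)²:
  5 · 37 = 185: from (1² + 2²)(1² + 6²), take (1·1 − 2·6, 1·6 + 2·1) = (1 − 12, 6 + 2) = (-11, 8); dropping signs (only squares matter) gives (11, 8); check 11² + 8² = 121 + 64 = 185 ✓.
  185 · 53 = 9805: from (11² + 8²)(2² + 7²), take (11·2 − 8·7, 11·7 + 8·2) = (22 − 56, 77 + 16) = (-34, 93); dropping signs (only squares matter) gives (34, 93); check 34² + 93² = 1156 + 8649 = 9805 ✓.
  Scale by k = 3: (3·34, 3·93) = (102, 279).
Step 4: Order so x ≤ y and verify: 102² + 279² = 10404 + 77841 = 88245 = n. ✓

n = 88245 = 102² + 279² (one valid representation with x ≤ y).


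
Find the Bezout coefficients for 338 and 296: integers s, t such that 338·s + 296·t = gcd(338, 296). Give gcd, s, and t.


Euclidean algorithm on (338, 296) — divide until remainder is 0:
  338 = 1 · 296 + 42
  296 = 7 · 42 + 2
  42 = 21 · 2 + 0
gcd(338, 296) = 2.
Track Bezout coefficients alongside the remainders: start with r₀ = 338 = a·1 + b·0 (s = 1, t = 0) and r₁ = 296 = a·0 + b·1 (s = 0, t = 1); each new remainder r_{k+1} = r_{k-1} − q_k·r_k inherits s_{k+1} = s_{k-1} − q_k·s_k, t_{k+1} = t_{k-1} − q_k·t_k, so r_k = a·s_k + b·t_k at every step:
  q = 1: r = 42, s = 1 − 1·0 = 1, t = 0 − 1·1 = -1  (check: 338·1 + 296·(-1) = 42)
  q = 7: r = 2, s = 0 − 7·1 = -7, t = 1 − 7·(-1) = 8  (check: 338·(-7) + 296·8 = 2)
The row with r = 2 (the gcd) gives the Bezout coefficients s = -7, t = 8.
Result: 338 · (-7) + 296 · (8) = 2.

gcd(338, 296) = 2; s = -7, t = 8 (check: 338·(-7) + 296·8 = 2).


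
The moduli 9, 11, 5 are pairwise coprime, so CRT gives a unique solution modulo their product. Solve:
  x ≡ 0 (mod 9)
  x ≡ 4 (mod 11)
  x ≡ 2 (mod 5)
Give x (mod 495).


Moduli 9, 11, 5 are pairwise coprime; by CRT there is a unique solution modulo M = 9 · 11 · 5 = 495.
Solve pairwise, accumulating the modulus:
  Start with x ≡ 0 (mod 9).
  Combine with x ≡ 4 (mod 11): since gcd(9, 11) = 1, we get a unique residue mod 99.
    Write x = 0 + 9·t and substitute into x ≡ 4 (mod 11): 9·t ≡ 4 − 0 = 4 (mod 11).
    The inverse of 9 mod 11 is 5 (since 9·5 = 45 = 4·11 + 1), so t ≡ 5·4 = 20 ≡ 9 (mod 11).
    Then x = 0 + 9·9 = 81, valid modulo lcm(9, 11) = 99: x ≡ 81 (mod 99).
  Combine with x ≡ 2 (mod 5): since gcd(99, 5) = 1, we get a unique residue mod 495.
    Write x = 81 + 99·t and substitute into x ≡ 2 (mod 5): 99·t ≡ 2 − 81 = -79 (mod 5).
    Reduce coefficients mod 5: 4·t ≡ 1 (mod 5).
    The inverse of 4 mod 5 is 4 (since 4·4 = 16 = 3·5 + 1), so t ≡ 4·1 = 4 ≡ 4 (mod 5).
    Then x = 81 + 99·4 = 477, valid modulo lcm(99, 5) = 495: x ≡ 477 (mod 495).
Verify: 477 mod 9 = 0 ✓, 477 mod 11 = 4 ✓, 477 mod 5 = 2 ✓.

x ≡ 477 (mod 495).


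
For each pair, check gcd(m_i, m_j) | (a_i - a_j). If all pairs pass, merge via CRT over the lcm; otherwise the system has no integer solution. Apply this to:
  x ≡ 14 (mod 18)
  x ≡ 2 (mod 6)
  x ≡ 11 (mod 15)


Moduli 18, 6, 15 are not pairwise coprime, so CRT works modulo lcm(m_i) when all pairwise compatibility conditions hold.
Pairwise compatibility: gcd(m_i, m_j) must divide a_i - a_j for every pair.
Merge one congruence at a time:
  Start: x ≡ 14 (mod 18).
  Combine with x ≡ 2 (mod 6): gcd(18, 6) = 6; 2 - 14 = -12, which IS divisible by 6, so compatible.
    Write x = 14 + 18·t and substitute into x ≡ 2 (mod 6): 18·t ≡ 2 − 14 = -12 (mod 6).
    Divide the congruence (and modulus) by g = 6: 3·t ≡ -2 (mod 1).
    Modulo 1 every t works; take t = 0.
    Then x = 14 + 18·0 = 14, valid modulo lcm(18, 6) = 18: x ≡ 14 (mod 18).
  Combine with x ≡ 11 (mod 15): gcd(18, 15) = 3; 11 - 14 = -3, which IS divisible by 3, so compatible.
    Write x = 14 + 18·t and substitute into x ≡ 11 (mod 15): 18·t ≡ 11 − 14 = -3 (mod 15).
    Divide the congruence (and modulus) by g = 3: 6·t ≡ -1 (mod 5).
    Reduce coefficients mod 5: 1·t ≡ 4 (mod 5).
    So t ≡ 4 (mod 5).
    Then x = 14 + 18·4 = 86, valid modulo lcm(18, 15) = 90: x ≡ 86 (mod 90).
Verify: 86 mod 18 = 14, 86 mod 6 = 2, 86 mod 15 = 11.

x ≡ 86 (mod 90).
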